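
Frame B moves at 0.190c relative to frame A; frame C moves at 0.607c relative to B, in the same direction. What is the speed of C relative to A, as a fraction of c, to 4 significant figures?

u ≈ 0.7146c

Compose boost 2: (0.607 + 0.190)/(1 + 0.607×0.190) = 0.7970/1.11533 = 0.7146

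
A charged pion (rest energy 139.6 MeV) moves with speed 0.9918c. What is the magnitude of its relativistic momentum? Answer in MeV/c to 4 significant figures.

γ = 1/√(1 − 0.9918²) = 7.82475
p = γβm₀c = 7.82475 × 0.9918 × 139.6 MeV/c = 1083 MeV/c

p ≈ 1083 MeV/c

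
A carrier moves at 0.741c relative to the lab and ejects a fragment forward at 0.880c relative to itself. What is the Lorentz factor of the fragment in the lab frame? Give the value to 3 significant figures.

u_lab = (0.880 + 0.741)/(1 + 0.880×0.741) = 1.621/1.65208 = 0.981187
γ = 1/√(1 − 0.981187²) = 5.18

γ ≈ 5.18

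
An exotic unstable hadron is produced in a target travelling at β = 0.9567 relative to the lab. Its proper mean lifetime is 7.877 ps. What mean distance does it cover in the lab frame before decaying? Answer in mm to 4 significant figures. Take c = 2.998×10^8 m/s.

d ≈ 7.762 mm

γ = 1/√(1 − 0.9567²) = 3.43553
Dilated lifetime: Δt = γτ₀ = 3.43553 × 7.877 ps = 27.0617 ps
d = vΔt = 0.9567c × 27.0617 ps = 2.86819×10^8 m/s × 2.70617×10^-11 s = 7.762 mm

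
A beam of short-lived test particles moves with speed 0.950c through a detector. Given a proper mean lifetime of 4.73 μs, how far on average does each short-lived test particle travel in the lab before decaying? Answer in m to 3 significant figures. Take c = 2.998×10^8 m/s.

γ = 1/√(1 − 0.950²) = 3.2026
Dilated lifetime: Δt = γτ₀ = 3.2026 × 4.73 μs = 15.148 μs
d = vΔt = 0.950c × 15.148 μs = 2.8481×10^8 m/s × 1.5148×10^-5 s = 4310 m

d ≈ 4310 m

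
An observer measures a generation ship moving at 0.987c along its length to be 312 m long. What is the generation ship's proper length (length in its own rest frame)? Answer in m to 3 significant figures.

γ = 1/√(1 − 0.987²) = 6.2220
L₀ = γL = 6.2220 × 312 = 1940 m

L₀ ≈ 1940 m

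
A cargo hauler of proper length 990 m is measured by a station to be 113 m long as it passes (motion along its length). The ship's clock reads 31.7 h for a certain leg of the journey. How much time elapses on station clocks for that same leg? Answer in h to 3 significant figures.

Length contraction ⇒ γ = L₀/L = 990/113 = 8.7611
Time dilation: Δt = γτ₀ = 8.7611 × 31.7 h = 278 h

Δt ≈ 278 h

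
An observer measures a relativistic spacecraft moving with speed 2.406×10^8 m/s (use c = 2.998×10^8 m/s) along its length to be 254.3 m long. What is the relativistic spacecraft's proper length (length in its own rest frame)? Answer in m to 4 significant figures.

L₀ ≈ 426.2 m

β = v/c = 2.406×10^8 / 2.998×10^8 = 0.802535
γ = 1/√(1 − 0.802535²) = 1.67615
L₀ = γL = 1.67615 × 254.3 = 426.2 m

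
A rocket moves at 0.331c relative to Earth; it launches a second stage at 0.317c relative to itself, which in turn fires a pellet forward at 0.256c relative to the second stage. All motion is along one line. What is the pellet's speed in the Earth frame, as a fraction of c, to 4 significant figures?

Compose boost 2: (0.317 + 0.331)/(1 + 0.317×0.331) = 0.6480/1.10493 = 0.586464
Compose boost 3: (0.256 + 0.586464)/(1 + 0.256×0.586464) = 0.842464/1.15013 = 0.7325

u ≈ 0.7325c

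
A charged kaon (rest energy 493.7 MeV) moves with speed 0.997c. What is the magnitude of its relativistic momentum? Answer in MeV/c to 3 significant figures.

p ≈ 6360 MeV/c

γ = 1/√(1 − 0.997²) = 12.920
p = γβm₀c = 12.920 × 0.997 × 493.7 MeV/c = 6360 MeV/c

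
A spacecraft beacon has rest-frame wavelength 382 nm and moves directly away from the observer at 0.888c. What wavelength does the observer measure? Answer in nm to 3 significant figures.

Relativistic Doppler: λ_obs = λ_src √((1+β)/(1−β))
= 382 × √(1.8880/0.11200) = 382 × 4.1057 = 1570 nm

λ_obs ≈ 1570 nm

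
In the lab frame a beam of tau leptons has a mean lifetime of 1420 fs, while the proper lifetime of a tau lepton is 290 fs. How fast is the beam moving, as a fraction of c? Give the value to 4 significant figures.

γ = Δt/τ₀ = 1420/290 = 4.89655
β = √(1 − 1/γ²) = √(1 − 1/4.89655²) = 0.9789

β ≈ 0.9789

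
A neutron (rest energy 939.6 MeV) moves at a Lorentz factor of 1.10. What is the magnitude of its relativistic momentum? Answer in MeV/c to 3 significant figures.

p ≈ 431 MeV/c

β = √(1 − 1/γ²) = √(1 − 1/1.10²) = 0.41660
p = γβm₀c = 1.10 × 0.41660 × 939.6 MeV/c = 431 MeV/c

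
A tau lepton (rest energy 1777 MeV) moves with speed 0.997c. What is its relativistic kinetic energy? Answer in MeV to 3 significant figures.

γ = 1/√(1 − 0.997²) = 12.920
K = (γ − 1)m₀c² = (12.920 − 1) × 1777 MeV = 11.920 × 1777 MeV = 21200 MeV

K ≈ 21200 MeV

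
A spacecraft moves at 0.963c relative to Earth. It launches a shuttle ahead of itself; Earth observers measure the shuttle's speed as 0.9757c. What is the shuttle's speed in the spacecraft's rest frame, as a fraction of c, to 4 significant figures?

Inverse velocity addition: u' = (u − v)/(1 − uv/c²)
= (0.9757 − 0.963)/(1 − 0.9757×0.963) = 0.01270/0.0604009 = 0.2103

u' ≈ 0.2103c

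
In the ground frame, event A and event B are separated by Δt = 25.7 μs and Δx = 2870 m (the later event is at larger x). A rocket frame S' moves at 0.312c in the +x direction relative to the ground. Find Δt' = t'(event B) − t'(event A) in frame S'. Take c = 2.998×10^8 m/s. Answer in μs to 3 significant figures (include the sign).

Δt' ≈ 23.9 μs

γ = 1/√(1 − 0.312²) = 1.0525
Δt' = γ(Δt − vΔx/c²) = 1.0525 × (25.7 μs − 0.312×2870 m / (2.998×10^8 m/s))
= 1.0525 × (22.713 μs) = 23.9 μs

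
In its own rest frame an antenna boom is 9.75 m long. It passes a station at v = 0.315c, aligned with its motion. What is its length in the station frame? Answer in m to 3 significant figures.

L ≈ 9.25 m

γ = 1/√(1 − 0.315²) = 1.0536
Length contraction: L = L₀/γ = 9.75/1.0536 = 9.25 m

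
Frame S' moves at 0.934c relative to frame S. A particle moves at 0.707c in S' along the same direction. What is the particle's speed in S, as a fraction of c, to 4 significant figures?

u ≈ 0.9884c

Relativistic velocity addition: u = (u' + v)/(1 + u'v/c²)
= (0.707 + 0.934)/(1 + 0.707×0.934) = 1.641/1.66034 = 0.9884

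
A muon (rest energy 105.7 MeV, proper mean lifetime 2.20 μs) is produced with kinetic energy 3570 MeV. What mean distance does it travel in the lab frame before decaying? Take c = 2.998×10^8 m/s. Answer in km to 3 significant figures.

d ≈ 22.9 km

γ = 1 + K/(m₀c²) = 1 + 3570/105.7 = 34.775
β = √(1 − 1/γ²) = 0.99959
Dilated lifetime: γτ₀ = 34.775 × 2.20 μs = 76.505 μs
d = βc·γτ₀ = 0.99959 × (2.998×10^8 m/s) × 7.6505×10^-5 s = 22.9 km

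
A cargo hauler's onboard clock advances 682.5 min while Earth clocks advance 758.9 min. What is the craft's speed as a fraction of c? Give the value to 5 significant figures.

β ≈ 0.43727

γ = Δt/τ₀ = 758.9/682.5 = 1.111941
β = √(1 − 1/γ²) = √(1 − 1/1.111941²) = 0.43727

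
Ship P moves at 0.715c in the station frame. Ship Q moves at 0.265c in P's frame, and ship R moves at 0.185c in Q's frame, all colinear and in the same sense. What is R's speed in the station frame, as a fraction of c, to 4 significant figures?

Compose boost 2: (0.265 + 0.715)/(1 + 0.265×0.715) = 0.9800/1.18948 = 0.823893
Compose boost 3: (0.185 + 0.823893)/(1 + 0.185×0.823893) = 1.00889/1.15242 = 0.8755

u ≈ 0.8755c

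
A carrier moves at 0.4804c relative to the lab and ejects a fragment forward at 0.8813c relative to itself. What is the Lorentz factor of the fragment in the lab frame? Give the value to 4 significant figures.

u_lab = (0.8813 + 0.4804)/(1 + 0.8813×0.4804) = 1.3617/1.423377 = 0.9566689
γ = 1/√(1 − 0.9566689²) = 3.434

γ ≈ 3.434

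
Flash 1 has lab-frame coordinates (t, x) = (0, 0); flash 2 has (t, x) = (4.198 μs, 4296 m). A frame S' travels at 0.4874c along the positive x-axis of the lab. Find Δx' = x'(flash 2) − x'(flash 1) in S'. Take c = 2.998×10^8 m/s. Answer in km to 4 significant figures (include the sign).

Δx' ≈ 4.217 km

γ = 1/√(1 − 0.4874²) = 1.14524
Δx' = γ(Δx − vΔt) = 1.14524 × (4296 m − 0.4874×(2.998×10^8 m/s)×4.198×10^-6 s)
= 1.14524 × (3682.58 m) = 4.217 km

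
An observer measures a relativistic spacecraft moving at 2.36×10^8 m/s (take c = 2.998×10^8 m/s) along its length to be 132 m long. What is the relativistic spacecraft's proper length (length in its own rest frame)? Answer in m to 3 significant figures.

β = v/c = 2.36×10^8 / 2.998×10^8 = 0.78719
γ = 1/√(1 − 0.78719²) = 1.6215
L₀ = γL = 1.6215 × 132 = 214 m

L₀ ≈ 214 m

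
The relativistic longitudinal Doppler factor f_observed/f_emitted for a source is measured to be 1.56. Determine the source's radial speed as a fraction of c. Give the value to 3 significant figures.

f_obs/f_src = √((1+β)/(1−β)) = 1.56  ⇒  (1+β)/(1−β) = 2.4336
β = |1 − D²|/(1 + D²) = |1 − 2.4336|/(1 + 2.4336) = 0.418

β ≈ 0.418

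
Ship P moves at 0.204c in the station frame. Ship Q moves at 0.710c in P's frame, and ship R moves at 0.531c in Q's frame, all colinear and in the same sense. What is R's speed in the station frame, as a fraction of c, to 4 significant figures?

Compose boost 2: (0.710 + 0.204)/(1 + 0.710×0.204) = 0.9140/1.14484 = 0.798365
Compose boost 3: (0.531 + 0.798365)/(1 + 0.531×0.798365) = 1.32936/1.42393 = 0.9336

u ≈ 0.9336c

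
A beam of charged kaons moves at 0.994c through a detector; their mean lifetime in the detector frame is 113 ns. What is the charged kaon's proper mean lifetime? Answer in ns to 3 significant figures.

γ = 1/√(1 − 0.994²) = 9.1424
Proper time: τ₀ = Δt/γ = 113/9.1424 = 12.4 ns

τ₀ ≈ 12.4 ns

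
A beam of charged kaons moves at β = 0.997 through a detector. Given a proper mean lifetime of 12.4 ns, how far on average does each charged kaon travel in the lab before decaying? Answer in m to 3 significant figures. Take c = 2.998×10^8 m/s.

γ = 1/√(1 − 0.997²) = 12.920
Dilated lifetime: Δt = γτ₀ = 12.920 × 12.4 ns = 160.20 ns
d = vΔt = 0.997c × 160.20 ns = 2.9890×10^8 m/s × 1.6020×10^-7 s = 47.9 m

d ≈ 47.9 m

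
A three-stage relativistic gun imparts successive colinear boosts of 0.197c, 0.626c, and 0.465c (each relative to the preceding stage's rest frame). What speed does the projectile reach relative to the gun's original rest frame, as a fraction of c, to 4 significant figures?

Compose boost 2: (0.626 + 0.197)/(1 + 0.626×0.197) = 0.8230/1.12332 = 0.732648
Compose boost 3: (0.465 + 0.732648)/(1 + 0.465×0.732648) = 1.19765/1.34068 = 0.8933

u ≈ 0.8933c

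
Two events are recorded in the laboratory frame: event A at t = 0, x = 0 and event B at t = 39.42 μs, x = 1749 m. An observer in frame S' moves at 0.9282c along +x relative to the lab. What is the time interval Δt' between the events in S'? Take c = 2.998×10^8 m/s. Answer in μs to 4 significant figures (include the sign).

γ = 1/√(1 − 0.9282²) = 2.68758
Δt' = γ(Δt − vΔx/c²) = 2.68758 × (39.42 μs − 0.9282×1749 m / (2.998×10^8 m/s))
= 2.68758 × (34.0050 μs) = 91.39 μs

Δt' ≈ 91.39 μs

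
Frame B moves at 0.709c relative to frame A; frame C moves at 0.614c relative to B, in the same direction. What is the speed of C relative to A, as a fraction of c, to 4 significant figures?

u ≈ 0.9217c

Compose boost 2: (0.614 + 0.709)/(1 + 0.614×0.709) = 1.323/1.43533 = 0.9217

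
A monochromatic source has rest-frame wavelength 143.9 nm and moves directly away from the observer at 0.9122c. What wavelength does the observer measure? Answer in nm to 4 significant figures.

Relativistic Doppler: λ_obs = λ_src √((1+β)/(1−β))
= 143.9 × √(1.91220/0.0878000) = 143.9 × 4.66680 = 671.6 nm

λ_obs ≈ 671.6 nm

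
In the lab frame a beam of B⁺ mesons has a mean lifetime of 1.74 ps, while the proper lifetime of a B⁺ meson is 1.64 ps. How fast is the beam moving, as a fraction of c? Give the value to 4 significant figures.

γ = Δt/τ₀ = 1.74/1.64 = 1.06098
β = √(1 − 1/γ²) = √(1 − 1/1.06098²) = 0.3341

β ≈ 0.3341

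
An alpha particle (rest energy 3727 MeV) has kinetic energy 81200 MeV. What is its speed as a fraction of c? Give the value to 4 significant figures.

β ≈ 0.9990

γ = 1 + K/(m₀c²) = 1 + 81200/3727 = 22.7870
β = √(1 − 1/γ²) = 0.9990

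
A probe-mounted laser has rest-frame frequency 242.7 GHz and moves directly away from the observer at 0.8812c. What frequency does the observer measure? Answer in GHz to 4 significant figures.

f_obs ≈ 60.99 GHz

Relativistic Doppler: f_obs = f_src √((1−β)/(1+β))
= 242.7 × √(0.118800/1.88120) = 242.7 × 0.251299 = 60.99 GHz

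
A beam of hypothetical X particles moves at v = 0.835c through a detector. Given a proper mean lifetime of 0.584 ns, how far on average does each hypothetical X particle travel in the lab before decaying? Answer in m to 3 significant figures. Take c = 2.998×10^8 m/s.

γ = 1/√(1 − 0.835²) = 1.8174
Dilated lifetime: Δt = γτ₀ = 1.8174 × 0.584 ns = 1.0613 ns
d = vΔt = 0.835c × 1.0613 ns = 2.5033×10^8 m/s × 1.0613×10^-9 s = 0.266 m

d ≈ 0.266 m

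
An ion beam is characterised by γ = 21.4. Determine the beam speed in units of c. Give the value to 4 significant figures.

β = √(1 − 1/γ²) = √(1 − 1/21.4²) = √(0.997816) = 0.9989

β ≈ 0.9989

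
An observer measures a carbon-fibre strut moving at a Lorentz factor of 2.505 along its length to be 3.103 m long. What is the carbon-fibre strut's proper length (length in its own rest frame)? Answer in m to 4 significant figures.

L₀ ≈ 7.773 m

γ = 2.505 (given)
L₀ = γL = 2.505 × 3.103 = 7.773 m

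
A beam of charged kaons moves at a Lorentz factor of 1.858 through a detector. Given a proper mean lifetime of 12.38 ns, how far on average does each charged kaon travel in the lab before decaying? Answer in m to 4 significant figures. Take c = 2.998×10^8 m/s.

β = √(1 − 1/γ²) = √(1 − 1/1.858²) = 0.842809
Dilated lifetime: Δt = γτ₀ = 1.858 × 12.38 ns = 23.0020 ns
d = vΔt = 0.842809c × 23.0020 ns = 2.52674×10^8 m/s × 2.30020×10^-8 s = 5.812 m

d ≈ 5.812 m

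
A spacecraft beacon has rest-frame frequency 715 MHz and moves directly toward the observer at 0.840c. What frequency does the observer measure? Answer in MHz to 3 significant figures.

f_obs ≈ 2420 MHz

Relativistic Doppler: f_obs = f_src √((1+β)/(1−β))
= 715 × √(1.8400/0.16000) = 715 × 3.3912 = 2420 MHz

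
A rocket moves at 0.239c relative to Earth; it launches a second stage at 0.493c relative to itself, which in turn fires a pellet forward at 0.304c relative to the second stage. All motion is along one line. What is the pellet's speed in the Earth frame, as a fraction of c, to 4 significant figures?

Compose boost 2: (0.493 + 0.239)/(1 + 0.493×0.239) = 0.7320/1.11783 = 0.654842
Compose boost 3: (0.304 + 0.654842)/(1 + 0.304×0.654842) = 0.958842/1.19907 = 0.7997

u ≈ 0.7997c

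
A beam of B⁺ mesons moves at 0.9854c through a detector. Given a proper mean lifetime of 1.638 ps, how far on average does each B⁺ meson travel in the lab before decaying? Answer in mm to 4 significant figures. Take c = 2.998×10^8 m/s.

d ≈ 2.842 mm

γ = 1/√(1 − 0.9854²) = 5.87354
Dilated lifetime: Δt = γτ₀ = 5.87354 × 1.638 ps = 9.62085 ps
d = vΔt = 0.9854c × 9.62085 ps = 2.95423×10^8 m/s × 9.62085×10^-12 s = 2.842 mm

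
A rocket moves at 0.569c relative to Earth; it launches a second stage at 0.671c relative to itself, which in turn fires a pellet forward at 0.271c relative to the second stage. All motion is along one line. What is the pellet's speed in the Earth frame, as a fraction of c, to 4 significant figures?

u ≈ 0.9398c

Compose boost 2: (0.671 + 0.569)/(1 + 0.671×0.569) = 1.240/1.38180 = 0.897381
Compose boost 3: (0.271 + 0.897381)/(1 + 0.271×0.897381) = 1.16838/1.24319 = 0.9398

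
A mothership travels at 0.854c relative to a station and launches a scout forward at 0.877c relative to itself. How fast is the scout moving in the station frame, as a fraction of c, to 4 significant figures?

u ≈ 0.9897c

Compose boost 2: (0.877 + 0.854)/(1 + 0.877×0.854) = 1.731/1.74896 = 0.9897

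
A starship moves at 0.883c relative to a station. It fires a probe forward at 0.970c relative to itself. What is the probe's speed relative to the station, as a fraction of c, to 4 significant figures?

u ≈ 0.9981c

Relativistic velocity addition: u = (u' + v)/(1 + u'v/c²)
= (0.970 + 0.883)/(1 + 0.970×0.883) = 1.853/1.85651 = 0.9981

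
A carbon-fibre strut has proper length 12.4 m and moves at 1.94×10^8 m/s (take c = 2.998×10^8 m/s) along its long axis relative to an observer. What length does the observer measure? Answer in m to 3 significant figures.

L ≈ 9.45 m

β = v/c = 1.94×10^8 / 2.998×10^8 = 0.64710
γ = 1/√(1 − 0.64710²) = 1.3116
Length contraction: L = L₀/γ = 12.4/1.3116 = 9.45 m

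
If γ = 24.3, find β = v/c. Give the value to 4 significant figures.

β = √(1 − 1/γ²) = √(1 − 1/24.3²) = √(0.998306) = 0.9992

β ≈ 0.9992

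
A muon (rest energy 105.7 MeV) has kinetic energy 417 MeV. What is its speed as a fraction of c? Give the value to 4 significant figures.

γ = 1 + K/(m₀c²) = 1 + 417/105.7 = 4.94513
β = √(1 − 1/γ²) = 0.9793

β ≈ 0.9793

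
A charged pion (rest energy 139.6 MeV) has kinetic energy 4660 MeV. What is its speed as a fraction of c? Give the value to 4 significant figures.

β ≈ 0.9996

γ = 1 + K/(m₀c²) = 1 + 4660/139.6 = 34.3811
β = √(1 − 1/γ²) = 0.9996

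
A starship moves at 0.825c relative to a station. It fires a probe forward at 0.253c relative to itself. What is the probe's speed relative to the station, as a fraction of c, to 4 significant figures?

Relativistic velocity addition: u = (u' + v)/(1 + u'v/c²)
= (0.253 + 0.825)/(1 + 0.253×0.825) = 1.078/1.20873 = 0.8918

u ≈ 0.8918c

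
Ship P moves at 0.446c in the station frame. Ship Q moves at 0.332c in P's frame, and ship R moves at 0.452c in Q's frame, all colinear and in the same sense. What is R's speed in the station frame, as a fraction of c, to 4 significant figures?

Compose boost 2: (0.332 + 0.446)/(1 + 0.332×0.446) = 0.7780/1.14807 = 0.677658
Compose boost 3: (0.452 + 0.677658)/(1 + 0.452×0.677658) = 1.12966/1.30630 = 0.8648

u ≈ 0.8648c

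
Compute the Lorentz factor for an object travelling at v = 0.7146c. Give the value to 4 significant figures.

γ ≈ 1.430

γ = 1/√(1 − β²) = 1/√(1 − 0.7146²) = 1/√(0.489347) = 1.430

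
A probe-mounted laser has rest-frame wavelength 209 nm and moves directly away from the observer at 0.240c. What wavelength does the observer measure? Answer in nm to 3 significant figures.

Relativistic Doppler: λ_obs = λ_src √((1+β)/(1−β))
= 209 × √(1.2400/0.76000) = 209 × 1.2773 = 267 nm

λ_obs ≈ 267 nm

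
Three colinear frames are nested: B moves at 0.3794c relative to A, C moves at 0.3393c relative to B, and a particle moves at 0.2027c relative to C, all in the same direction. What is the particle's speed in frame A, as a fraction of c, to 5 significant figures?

u ≈ 0.74348c

Compose boost 2: (0.3393 + 0.3794)/(1 + 0.3393×0.3794) = 0.71870/1.128730 = 0.6367331
Compose boost 3: (0.2027 + 0.6367331)/(1 + 0.2027×0.6367331) = 0.8394331/1.129066 = 0.74348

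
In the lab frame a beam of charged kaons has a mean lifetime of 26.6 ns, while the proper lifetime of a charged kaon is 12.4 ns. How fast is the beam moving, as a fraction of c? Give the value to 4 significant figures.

γ = Δt/τ₀ = 26.6/12.4 = 2.14516
β = √(1 − 1/γ²) = √(1 − 1/2.14516²) = 0.8847

β ≈ 0.8847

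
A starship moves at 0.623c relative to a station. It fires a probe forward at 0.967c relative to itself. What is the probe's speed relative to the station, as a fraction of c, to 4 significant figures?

Relativistic velocity addition: u = (u' + v)/(1 + u'v/c²)
= (0.967 + 0.623)/(1 + 0.967×0.623) = 1.590/1.60244 = 0.9922

u ≈ 0.9922c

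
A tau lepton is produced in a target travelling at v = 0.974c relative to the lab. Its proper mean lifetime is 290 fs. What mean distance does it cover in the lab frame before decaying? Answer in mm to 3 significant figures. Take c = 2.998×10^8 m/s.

d ≈ 0.374 mm

γ = 1/√(1 − 0.974²) = 4.4141
Dilated lifetime: Δt = γτ₀ = 4.4141 × 290 fs = 1280.1 fs
d = vΔt = 0.974c × 1280.1 fs = 2.9201×10^8 m/s × 1.2801×10^-12 s = 0.374 mm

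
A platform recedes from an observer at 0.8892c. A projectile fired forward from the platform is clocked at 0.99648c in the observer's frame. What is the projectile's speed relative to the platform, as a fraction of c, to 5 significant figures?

u' ≈ 0.94163c

Inverse velocity addition: u' = (u − v)/(1 − uv/c²)
= (0.99648 − 0.8892)/(1 − 0.99648×0.8892) = 0.10728/0.1139300 = 0.94163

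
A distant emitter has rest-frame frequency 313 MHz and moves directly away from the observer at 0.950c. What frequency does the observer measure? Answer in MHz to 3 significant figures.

f_obs ≈ 50.1 MHz

Relativistic Doppler: f_obs = f_src √((1−β)/(1+β))
= 313 × √(0.050000/1.9500) = 313 × 0.16013 = 50.1 MHz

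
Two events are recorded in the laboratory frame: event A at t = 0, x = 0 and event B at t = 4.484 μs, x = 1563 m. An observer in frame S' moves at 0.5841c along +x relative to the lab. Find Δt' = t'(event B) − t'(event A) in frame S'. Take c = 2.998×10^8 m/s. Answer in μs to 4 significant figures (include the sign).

γ = 1/√(1 − 0.5841²) = 1.23201
Δt' = γ(Δt − vΔx/c²) = 1.23201 × (4.484 μs − 0.5841×1563 m / (2.998×10^8 m/s))
= 1.23201 × (1.43881 μs) = 1.773 μs

Δt' ≈ 1.773 μs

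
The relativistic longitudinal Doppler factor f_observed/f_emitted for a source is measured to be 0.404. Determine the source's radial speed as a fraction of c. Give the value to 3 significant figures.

f_obs/f_src = √((1−β)/(1+β)) = 0.404  ⇒  (1−β)/(1+β) = 0.16322
β = |1 − D²|/(1 + D²) = |1 − 0.16322|/(1 + 0.16322) = 0.719

β ≈ 0.719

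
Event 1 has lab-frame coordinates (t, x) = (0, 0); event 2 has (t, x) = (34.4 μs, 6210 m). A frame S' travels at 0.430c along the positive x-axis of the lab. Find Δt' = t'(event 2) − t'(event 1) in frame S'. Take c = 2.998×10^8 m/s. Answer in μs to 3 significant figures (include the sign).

Δt' ≈ 28.2 μs

γ = 1/√(1 − 0.430²) = 1.1076
Δt' = γ(Δt − vΔx/c²) = 1.1076 × (34.4 μs − 0.430×6210 m / (2.998×10^8 m/s))
= 1.1076 × (25.493 μs) = 28.2 μs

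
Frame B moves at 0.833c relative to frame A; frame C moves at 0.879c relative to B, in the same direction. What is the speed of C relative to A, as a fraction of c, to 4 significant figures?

Compose boost 2: (0.879 + 0.833)/(1 + 0.879×0.833) = 1.712/1.73221 = 0.9883

u ≈ 0.9883c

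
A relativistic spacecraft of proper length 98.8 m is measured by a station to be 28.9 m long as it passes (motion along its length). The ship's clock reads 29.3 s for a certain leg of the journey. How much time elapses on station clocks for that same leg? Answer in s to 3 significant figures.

Δt ≈ 100 s

Length contraction ⇒ γ = L₀/L = 98.8/28.9 = 3.4187
Time dilation: Δt = γτ₀ = 3.4187 × 29.3 s = 100 s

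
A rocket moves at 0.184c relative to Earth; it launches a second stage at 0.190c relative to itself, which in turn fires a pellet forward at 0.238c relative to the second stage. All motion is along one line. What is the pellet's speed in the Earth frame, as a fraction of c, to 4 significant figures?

u ≈ 0.5519c

Compose boost 2: (0.190 + 0.184)/(1 + 0.190×0.184) = 0.3740/1.03496 = 0.361367
Compose boost 3: (0.238 + 0.361367)/(1 + 0.238×0.361367) = 0.599367/1.08601 = 0.5519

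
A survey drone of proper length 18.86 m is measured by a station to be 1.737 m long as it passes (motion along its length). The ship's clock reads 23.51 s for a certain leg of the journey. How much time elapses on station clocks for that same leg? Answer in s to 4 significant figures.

Length contraction ⇒ γ = L₀/L = 18.86/1.737 = 10.8578
Time dilation: Δt = γτ₀ = 10.8578 × 23.51 s = 255.3 s

Δt ≈ 255.3 s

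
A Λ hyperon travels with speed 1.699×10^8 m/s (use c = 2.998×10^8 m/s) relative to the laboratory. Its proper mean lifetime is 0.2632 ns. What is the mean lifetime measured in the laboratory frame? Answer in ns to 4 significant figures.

Δt ≈ 0.3194 ns

β = v/c = 1.699×10^8 / 2.998×10^8 = 0.566711
γ = 1/√(1 − 0.566711²) = 1.21372
Time dilation: Δt = γτ₀ = 1.21372 × 0.2632 ns = 0.3194 ns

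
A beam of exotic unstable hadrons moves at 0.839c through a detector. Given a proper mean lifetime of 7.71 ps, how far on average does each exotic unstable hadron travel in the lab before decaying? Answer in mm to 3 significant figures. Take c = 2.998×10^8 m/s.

γ = 1/√(1 − 0.839²) = 1.8378
Dilated lifetime: Δt = γτ₀ = 1.8378 × 7.71 ps = 14.169 ps
d = vΔt = 0.839c × 14.169 ps = 2.5153×10^8 m/s × 1.4169×10^-11 s = 3.56 mm

d ≈ 3.56 mm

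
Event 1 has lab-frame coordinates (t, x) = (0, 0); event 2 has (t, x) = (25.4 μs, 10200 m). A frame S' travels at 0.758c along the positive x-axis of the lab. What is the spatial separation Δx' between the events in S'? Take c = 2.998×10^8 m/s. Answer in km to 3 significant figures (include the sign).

Δx' ≈ 6.79 km

γ = 1/√(1 − 0.758²) = 1.5331
Δx' = γ(Δx − vΔt) = 1.5331 × (10200 m − 0.758×(2.998×10^8 m/s)×25.4×10^-6 s)
= 1.5331 × (4427.9 m) = 6.79 km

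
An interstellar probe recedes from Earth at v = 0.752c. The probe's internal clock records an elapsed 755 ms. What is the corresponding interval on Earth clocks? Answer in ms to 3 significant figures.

γ = 1/√(1 − 0.752²) = 1.5171
Time dilation: Δt = γτ₀ = 1.5171 × 755 ms = 1150 ms

Δt ≈ 1150 ms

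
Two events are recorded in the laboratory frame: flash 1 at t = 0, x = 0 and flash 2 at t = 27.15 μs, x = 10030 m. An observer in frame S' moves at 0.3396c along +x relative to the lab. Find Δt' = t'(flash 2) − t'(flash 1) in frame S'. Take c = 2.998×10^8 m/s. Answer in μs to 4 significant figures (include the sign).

γ = 1/√(1 − 0.3396²) = 1.06319
Δt' = γ(Δt − vΔx/c²) = 1.06319 × (27.15 μs − 0.3396×10030 m / (2.998×10^8 m/s))
= 1.06319 × (15.7885 μs) = 16.79 μs

Δt' ≈ 16.79 μs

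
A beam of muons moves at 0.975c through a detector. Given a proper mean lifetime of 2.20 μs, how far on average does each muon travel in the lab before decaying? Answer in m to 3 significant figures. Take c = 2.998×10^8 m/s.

γ = 1/√(1 − 0.975²) = 4.5004
Dilated lifetime: Δt = γτ₀ = 4.5004 × 2.20 μs = 9.9008 μs
d = vΔt = 0.975c × 9.9008 μs = 2.9230×10^8 m/s × 9.9008×10^-6 s = 2890 m

d ≈ 2890 m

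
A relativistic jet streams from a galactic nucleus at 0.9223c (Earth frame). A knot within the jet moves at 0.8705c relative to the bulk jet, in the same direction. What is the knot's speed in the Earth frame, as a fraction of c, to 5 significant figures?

Relativistic velocity addition: u = (u' + v)/(1 + u'v/c²)
= (0.8705 + 0.9223)/(1 + 0.8705×0.9223) = 1.7928/1.802862 = 0.99442

u ≈ 0.99442c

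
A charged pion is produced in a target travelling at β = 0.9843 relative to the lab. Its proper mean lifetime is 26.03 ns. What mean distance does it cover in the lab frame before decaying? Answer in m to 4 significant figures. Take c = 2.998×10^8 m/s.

d ≈ 43.52 m

γ = 1/√(1 − 0.9843²) = 5.66561
Dilated lifetime: Δt = γτ₀ = 5.66561 × 26.03 ns = 147.476 ns
d = vΔt = 0.9843c × 147.476 ns = 2.95093×10^8 m/s × 1.47476×10^-7 s = 43.52 m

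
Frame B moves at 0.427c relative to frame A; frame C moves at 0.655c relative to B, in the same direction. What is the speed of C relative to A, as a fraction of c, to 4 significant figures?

u ≈ 0.8455c

Compose boost 2: (0.655 + 0.427)/(1 + 0.655×0.427) = 1.082/1.27968 = 0.8455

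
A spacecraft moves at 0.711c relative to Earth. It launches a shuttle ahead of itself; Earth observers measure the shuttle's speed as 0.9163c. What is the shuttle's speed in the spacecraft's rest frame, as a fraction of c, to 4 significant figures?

Inverse velocity addition: u' = (u − v)/(1 − uv/c²)
= (0.9163 − 0.711)/(1 − 0.9163×0.711) = 0.2053/0.348511 = 0.5891

u' ≈ 0.5891c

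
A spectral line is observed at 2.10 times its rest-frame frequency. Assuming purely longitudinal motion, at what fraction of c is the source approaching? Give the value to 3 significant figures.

f_obs/f_src = √((1+β)/(1−β)) = 2.10  ⇒  (1+β)/(1−β) = 4.4100
β = |1 − D²|/(1 + D²) = |1 − 4.4100|/(1 + 4.4100) = 0.630

β ≈ 0.630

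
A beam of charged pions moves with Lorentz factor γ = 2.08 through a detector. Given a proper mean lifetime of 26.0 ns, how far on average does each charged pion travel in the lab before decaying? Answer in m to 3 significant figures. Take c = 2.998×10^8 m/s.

β = √(1 − 1/γ²) = √(1 − 1/2.08²) = 0.87685
Dilated lifetime: Δt = γτ₀ = 2.08 × 26.0 ns = 54.080 ns
d = vΔt = 0.87685c × 54.080 ns = 2.6288×10^8 m/s × 5.4080×10^-8 s = 14.2 m

d ≈ 14.2 m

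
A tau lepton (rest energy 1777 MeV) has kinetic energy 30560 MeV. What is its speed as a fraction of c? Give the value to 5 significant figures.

β ≈ 0.99849

γ = 1 + K/(m₀c²) = 1 + 30560/1777 = 18.19752
β = √(1 − 1/γ²) = 0.99849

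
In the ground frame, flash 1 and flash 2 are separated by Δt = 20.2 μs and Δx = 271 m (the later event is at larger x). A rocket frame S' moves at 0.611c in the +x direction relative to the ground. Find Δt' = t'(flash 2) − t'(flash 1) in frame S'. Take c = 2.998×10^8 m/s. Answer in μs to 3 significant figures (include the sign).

γ = 1/√(1 − 0.611²) = 1.2632
Δt' = γ(Δt − vΔx/c²) = 1.2632 × (20.2 μs − 0.611×271 m / (2.998×10^8 m/s))
= 1.2632 × (19.648 μs) = 24.8 μs

Δt' ≈ 24.8 μs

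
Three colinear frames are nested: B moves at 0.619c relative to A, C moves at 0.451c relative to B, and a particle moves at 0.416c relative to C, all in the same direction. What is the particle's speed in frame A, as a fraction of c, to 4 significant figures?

Compose boost 2: (0.451 + 0.619)/(1 + 0.451×0.619) = 1.070/1.27917 = 0.836481
Compose boost 3: (0.416 + 0.836481)/(1 + 0.416×0.836481) = 1.25248/1.34798 = 0.9292

u ≈ 0.9292c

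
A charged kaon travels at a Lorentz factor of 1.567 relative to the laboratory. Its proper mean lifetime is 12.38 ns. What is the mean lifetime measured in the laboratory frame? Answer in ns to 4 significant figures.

γ = 1.567 (given)
Time dilation: Δt = γτ₀ = 1.567 × 12.38 ns = 19.40 ns

Δt ≈ 19.40 ns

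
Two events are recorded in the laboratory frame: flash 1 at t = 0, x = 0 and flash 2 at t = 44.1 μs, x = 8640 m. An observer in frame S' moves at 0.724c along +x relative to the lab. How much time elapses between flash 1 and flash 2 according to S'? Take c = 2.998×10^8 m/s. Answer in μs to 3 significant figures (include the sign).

Δt' ≈ 33.7 μs

γ = 1/√(1 − 0.724²) = 1.4497
Δt' = γ(Δt − vΔx/c²) = 1.4497 × (44.1 μs − 0.724×8640 m / (2.998×10^8 m/s))
= 1.4497 × (23.235 μs) = 33.7 μs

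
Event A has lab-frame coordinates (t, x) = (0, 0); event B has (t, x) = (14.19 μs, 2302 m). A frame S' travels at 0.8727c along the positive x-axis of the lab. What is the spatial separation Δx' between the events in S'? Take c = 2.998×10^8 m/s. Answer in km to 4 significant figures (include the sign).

γ = 1/√(1 − 0.8727²) = 2.04810
Δx' = γ(Δx − vΔt) = 2.04810 × (2302 m − 0.8727×(2.998×10^8 m/s)×14.19×10^-6 s)
= 2.04810 × (-1410.61 m) = -2.889 km

Δx' ≈ -2.889 km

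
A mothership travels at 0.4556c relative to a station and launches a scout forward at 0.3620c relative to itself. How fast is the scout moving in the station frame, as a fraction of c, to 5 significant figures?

u ≈ 0.70185c

Compose boost 2: (0.3620 + 0.4556)/(1 + 0.3620×0.4556) = 0.81760/1.164927 = 0.70185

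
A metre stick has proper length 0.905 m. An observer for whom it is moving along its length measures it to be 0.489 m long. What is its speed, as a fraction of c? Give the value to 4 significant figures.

β ≈ 0.8415

γ = L₀/L = 0.905/0.489 = 1.85072
β = √(1 − 1/γ²) = 0.8415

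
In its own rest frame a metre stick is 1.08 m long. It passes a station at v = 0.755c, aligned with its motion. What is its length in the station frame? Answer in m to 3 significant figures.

L ≈ 0.708 m

γ = 1/√(1 − 0.755²) = 1.5250
Length contraction: L = L₀/γ = 1.08/1.5250 = 0.708 m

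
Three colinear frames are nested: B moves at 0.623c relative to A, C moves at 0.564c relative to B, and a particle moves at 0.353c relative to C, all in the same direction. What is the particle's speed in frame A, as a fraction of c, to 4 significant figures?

Compose boost 2: (0.564 + 0.623)/(1 + 0.564×0.623) = 1.187/1.35137 = 0.878367
Compose boost 3: (0.353 + 0.878367)/(1 + 0.353×0.878367) = 1.23137/1.31006 = 0.9399

u ≈ 0.9399c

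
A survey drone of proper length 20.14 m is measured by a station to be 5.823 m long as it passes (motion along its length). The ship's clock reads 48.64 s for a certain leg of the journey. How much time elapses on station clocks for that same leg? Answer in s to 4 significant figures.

Length contraction ⇒ γ = L₀/L = 20.14/5.823 = 3.45870
Time dilation: Δt = γτ₀ = 3.45870 × 48.64 s = 168.2 s

Δt ≈ 168.2 s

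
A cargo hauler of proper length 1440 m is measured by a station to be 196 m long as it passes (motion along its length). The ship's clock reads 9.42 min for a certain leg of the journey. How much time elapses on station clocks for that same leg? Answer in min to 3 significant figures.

Δt ≈ 69.2 min

Length contraction ⇒ γ = L₀/L = 1440/196 = 7.3469
Time dilation: Δt = γτ₀ = 7.3469 × 9.42 min = 69.2 min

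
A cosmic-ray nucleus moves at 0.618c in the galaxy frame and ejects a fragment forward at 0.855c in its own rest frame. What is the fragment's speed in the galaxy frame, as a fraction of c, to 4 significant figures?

Compose boost 2: (0.855 + 0.618)/(1 + 0.855×0.618) = 1.473/1.52839 = 0.9638

u ≈ 0.9638c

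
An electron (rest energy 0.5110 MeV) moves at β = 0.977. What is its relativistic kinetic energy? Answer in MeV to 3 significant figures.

γ = 1/√(1 − 0.977²) = 4.6896
K = (γ − 1)m₀c² = (4.6896 − 1) × 0.5110 MeV = 3.6896 × 0.5110 MeV = 1.89 MeV

K ≈ 1.89 MeV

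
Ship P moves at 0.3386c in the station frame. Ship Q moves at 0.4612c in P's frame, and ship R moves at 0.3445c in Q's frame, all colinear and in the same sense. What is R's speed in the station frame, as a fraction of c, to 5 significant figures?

Compose boost 2: (0.4612 + 0.3386)/(1 + 0.4612×0.3386) = 0.79980/1.156162 = 0.6917714
Compose boost 3: (0.3445 + 0.6917714)/(1 + 0.3445×0.6917714) = 1.036271/1.238315 = 0.83684

u ≈ 0.83684c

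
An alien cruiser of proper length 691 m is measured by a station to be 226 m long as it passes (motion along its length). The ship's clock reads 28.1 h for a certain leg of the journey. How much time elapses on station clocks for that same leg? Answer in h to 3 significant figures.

Length contraction ⇒ γ = L₀/L = 691/226 = 3.0575
Time dilation: Δt = γτ₀ = 3.0575 × 28.1 h = 85.9 h

Δt ≈ 85.9 h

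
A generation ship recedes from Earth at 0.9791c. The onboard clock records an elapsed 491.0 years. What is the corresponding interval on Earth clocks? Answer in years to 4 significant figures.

γ = 1/√(1 − 0.9791²) = 4.91692
Time dilation: Δt = γτ₀ = 4.91692 × 491.0 years = 2414 years

Δt ≈ 2414 years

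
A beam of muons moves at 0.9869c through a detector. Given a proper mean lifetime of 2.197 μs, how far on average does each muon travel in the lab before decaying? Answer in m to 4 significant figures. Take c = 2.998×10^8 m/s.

γ = 1/√(1 − 0.9869²) = 6.19835
Dilated lifetime: Δt = γτ₀ = 6.19835 × 2.197 μs = 13.6178 μs
d = vΔt = 0.9869c × 13.6178 μs = 2.95873×10^8 m/s × 1.36178×10^-5 s = 4029 m

d ≈ 4029 m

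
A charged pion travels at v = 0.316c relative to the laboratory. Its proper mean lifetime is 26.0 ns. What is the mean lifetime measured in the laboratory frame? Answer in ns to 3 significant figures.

Δt ≈ 27.4 ns

γ = 1/√(1 − 0.316²) = 1.0540
Time dilation: Δt = γτ₀ = 1.0540 × 26.0 ns = 27.4 ns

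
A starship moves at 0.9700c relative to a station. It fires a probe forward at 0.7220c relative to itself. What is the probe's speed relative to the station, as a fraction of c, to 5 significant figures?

u ≈ 0.99510c

Relativistic velocity addition: u = (u' + v)/(1 + u'v/c²)
= (0.7220 + 0.9700)/(1 + 0.7220×0.9700) = 1.6920/1.700340 = 0.99510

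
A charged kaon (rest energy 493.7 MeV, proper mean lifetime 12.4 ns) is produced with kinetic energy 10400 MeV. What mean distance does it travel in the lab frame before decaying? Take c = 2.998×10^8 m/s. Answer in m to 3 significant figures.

γ = 1 + K/(m₀c²) = 1 + 10400/493.7 = 22.065
β = √(1 − 1/γ²) = 0.99897
Dilated lifetime: γτ₀ = 22.065 × 12.4 ns = 273.61 ns
d = βc·γτ₀ = 0.99897 × (2.998×10^8 m/s) × 2.7361×10^-7 s = 81.9 m

d ≈ 81.9 m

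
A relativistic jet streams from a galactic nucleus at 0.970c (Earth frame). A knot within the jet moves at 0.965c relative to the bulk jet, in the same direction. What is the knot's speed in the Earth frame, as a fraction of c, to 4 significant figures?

u ≈ 0.9995c

Relativistic velocity addition: u = (u' + v)/(1 + u'v/c²)
= (0.965 + 0.970)/(1 + 0.965×0.970) = 1.935/1.93605 = 0.9995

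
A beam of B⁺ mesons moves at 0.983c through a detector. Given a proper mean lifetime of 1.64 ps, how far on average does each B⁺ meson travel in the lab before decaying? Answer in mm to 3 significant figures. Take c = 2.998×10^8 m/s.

d ≈ 2.63 mm

γ = 1/√(1 − 0.983²) = 5.4465
Dilated lifetime: Δt = γτ₀ = 5.4465 × 1.64 ps = 8.9322 ps
d = vΔt = 0.983c × 8.9322 ps = 2.9470×10^8 m/s × 8.9322×10^-12 s = 2.63 mm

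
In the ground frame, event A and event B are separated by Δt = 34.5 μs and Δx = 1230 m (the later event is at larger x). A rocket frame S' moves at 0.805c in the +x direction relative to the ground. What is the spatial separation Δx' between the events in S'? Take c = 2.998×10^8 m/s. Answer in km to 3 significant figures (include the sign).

Δx' ≈ -12.0 km

γ = 1/√(1 − 0.805²) = 1.6856
Δx' = γ(Δx − vΔt) = 1.6856 × (1230 m − 0.805×(2.998×10^8 m/s)×34.5×10^-6 s)
= 1.6856 × (-7096.2 m) = -12.0 km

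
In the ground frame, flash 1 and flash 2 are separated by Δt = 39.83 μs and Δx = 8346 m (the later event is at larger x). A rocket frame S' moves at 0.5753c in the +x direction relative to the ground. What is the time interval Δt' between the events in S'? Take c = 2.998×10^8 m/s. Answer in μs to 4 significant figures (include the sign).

γ = 1/√(1 − 0.5753²) = 1.22258
Δt' = γ(Δt − vΔx/c²) = 1.22258 × (39.83 μs − 0.5753×8346 m / (2.998×10^8 m/s))
= 1.22258 × (23.8145 μs) = 29.12 μs

Δt' ≈ 29.12 μs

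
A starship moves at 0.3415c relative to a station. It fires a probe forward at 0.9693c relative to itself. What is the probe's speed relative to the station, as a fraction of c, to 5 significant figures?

u ≈ 0.98481c

Relativistic velocity addition: u = (u' + v)/(1 + u'v/c²)
= (0.9693 + 0.3415)/(1 + 0.9693×0.3415) = 1.3108/1.331016 = 0.98481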